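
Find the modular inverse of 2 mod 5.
Since 5 is prime, by Fermat 2^(-1) ≡ 2^{3} ≡ 3 mod 5. Verify: 2 × 3 = 6 ≡ 1 mod 5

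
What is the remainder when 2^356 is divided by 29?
Using Fermat: 2^{28} ≡ 1 (mod 29). 356 ≡ 20 (mod 28). So 2^{356} ≡ 2^{20} ≡ 23 (mod 29)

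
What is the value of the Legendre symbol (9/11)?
(9/11) = 9^{5} mod 11 = 1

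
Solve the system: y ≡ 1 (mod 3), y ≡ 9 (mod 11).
M = 3 × 11 = 33. M₁ = 11, y₁ ≡ 2 (mod 3). M₂ = 3, y₂ ≡ 4 (mod 11). y = 1×11×2 + 9×3×4 ≡ 31 (mod 33)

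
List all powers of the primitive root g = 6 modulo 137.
6^1, 6^2, ..., 6^{136} mod 137: [6, 36, 79, 63, 104, 76, 45, 133, 113, 130, 95, 22, 132, 107, 94, 16, 96, 28, 31, 49, 20, 120, 35, 73, 27, 25, 13, 78, 57, 68, 134, 119, 29, 37, 85, 99, 46, 2, 12, 72, 21, 126, 71, 15, 90, 129, 89, 123, 53, 44, 127, 77, 51, 32, 55, 56, 62, 98, 40, 103, 70, 9, 54, 50, 26, 19, 114, 136, 131, 101, 58, 74, 33, 61, 92, 4, 24, 7, 42, 115, 5, 30, 43, 121, 41, 109, 106, 88, 117, 17, 102, 64, 110, 112, 124, 59, 80, 69, 3, 18, 108, 100, 52, 38, 91, 135, 125, 65, 116, 11, 66, 122, 47, 8, 48, 14, 84, 93, 10, 60, 86, 105, 82, 81, 75, 39, 97, 34, 67, 128, 83, 87, 111, 118, 23, 1]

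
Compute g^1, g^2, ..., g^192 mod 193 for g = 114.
114^1, 114^2, ..., 114^{192} mod 193: [114, 65, 76, 172, 115, 179, 141, 55, 94, 101, 127, 3, 149, 2, 35, 130, 152, 151, 37, 165, 89, 110, 188, 9, 61, 6, 105, 4, 70, 67, 111, 109, 74, 137, 178, 27, 183, 18, 122, 12, 17, 8, 140, 134, 29, 25, 148, 81, 163, 54, 173, 36, 51, 24, 34, 16, 87, 75, 58, 50, 103, 162, 133, 108, 153, 72, 102, 48, 68, 32, 174, 150, 116, 100, 13, 131, 73, 23, 113, 144, 11, 96, 136, 64, 155, 107, 39, 7, 26, 69, 146, 46, 33, 95, 22, 192, 79, 128, 117, 21, 78, 14, 52, 138, 99, 92, 66, 190, 44, 191, 158, 63, 41, 42, 156, 28, 104, 83, 5, 184, 132, 187, 88, 189, 123, 126, 82, 84, 119, 56, 15, 166, 10, 175, 71, 181, 176, 185, 53, 59, 164, 168, 45, 112, 30, 139, 20, 157, 142, 169, 159, 177, 106, 118, 135, 143, 90, 31, 60, 85, 40, 121, 91, 145, 125, 161, 19, 43, 77, 93, 180, 62, 120, 170, 80, 49, 182, 97, 57, 129, 38, 86, 154, 186, 167, 124, 47, 147, 160, 98, 171, 1]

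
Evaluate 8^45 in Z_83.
By repeated squaring (mod 83): 8^{1}≡8, 8^{2}≡64, 8^{4}≡29, 8^{8}≡11, 8^{16}≡38, 8^{32}≡33. Then 8^{45} = 8^{32+8+4+1} ≡ 33 × 11 × 29 × 8 ≡ 54 (mod 83)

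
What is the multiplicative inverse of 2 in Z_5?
Since 5 is prime, by Fermat 2^(-1) ≡ 2^{3} ≡ 3 (mod 5). Verify: 2 × 3 = 6 ≡ 1 (mod 5)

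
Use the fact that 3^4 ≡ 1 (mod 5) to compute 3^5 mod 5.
By Fermat: 3^{4} ≡ 1 (mod 5). So 3^{5} = 3^{4} · 3^{1} ≡ 3^{1} ≡ 3 (mod 5)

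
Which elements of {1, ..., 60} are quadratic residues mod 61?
Quadratic residues modulo 61: {1, 3, 4, 5, 9, 12, 13, 14, 15, 16, 19, 20, 22, 25, 27, 34, 36, 39, 41, 42, 45, 46, 47, 48, 49, 52, 56, 57, 58, 60}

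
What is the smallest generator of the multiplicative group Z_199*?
g = 3. For each prime q|198: 3^{99}≡198, 3^{66}≡106, 3^{18}≡125, none ≡ 1, so ord_199(3) = 198 and 3 is a primitive root.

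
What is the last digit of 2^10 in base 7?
Using Fermat: 2^{6} ≡ 1 mod 7. 10 ≡ 4 mod 6. So 2^{10} ≡ 2^{4} ≡ 2 mod 7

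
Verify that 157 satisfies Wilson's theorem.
(156)! mod 157 = 156. Since this equals -1 mod 157, Wilson confirms 157 is prime.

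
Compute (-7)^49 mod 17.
Using Fermat: (-7)^{16} ≡ 1 mod 17. 49 ≡ 1 mod 16. So (-7)^{49} ≡ (-7)^{1} ≡ 10 mod 17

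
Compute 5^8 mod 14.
By repeated squaring (mod 14): 5^{1}≡5, 5^{2}≡11, 5^{4}≡9, 5^{8}≡11. So 5^{8} ≡ 11 (mod 14)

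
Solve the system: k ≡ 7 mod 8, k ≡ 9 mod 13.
M = 8 × 13 = 104. M₁ = 13, y₁ ≡ 5 mod 8. M₂ = 8, y₂ ≡ 5 mod 13. k = 7×13×5 + 9×8×5 ≡ 87 mod 104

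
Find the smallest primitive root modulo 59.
g = 2. For each prime q|58: 2^{29}≡58, 2^{2}≡4, none ≡ 1, so ord_59(2) = 58 and 2 is a primitive root.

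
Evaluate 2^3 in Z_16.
2^{3} = 8 ≡ 8 mod 16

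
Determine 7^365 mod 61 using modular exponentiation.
Using Fermat: 7^{60} ≡ 1 (mod 61). 365 ≡ 5 (mod 60). So 7^{365} ≡ 7^{5} ≡ 32 (mod 61)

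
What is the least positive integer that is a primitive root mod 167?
g = 5. For each prime q|166: 5^{83}≡166, 5^{2}≡25, none ≡ 1, so ord_167(5) = 166 and 5 is a primitive root.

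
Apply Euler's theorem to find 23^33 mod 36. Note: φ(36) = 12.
By Euler: 23^{12} ≡ 1 mod 36 since gcd(23, 36) = 1. 33 = 2×12 + 9. So 23^{33} ≡ 23^{9} ≡ 35 mod 36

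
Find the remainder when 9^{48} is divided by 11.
By Fermat: 9^{10} ≡ 1 mod 11. 48 = 4×10 + 8. So 9^{48} ≡ 9^{8} ≡ 3 mod 11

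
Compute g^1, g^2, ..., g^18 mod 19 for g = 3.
3^1, 3^2, ..., 3^{18} mod 19: [3, 9, 8, 5, 15, 7, 2, 6, 18, 16, 10, 11, 14, 4, 12, 17, 13, 1]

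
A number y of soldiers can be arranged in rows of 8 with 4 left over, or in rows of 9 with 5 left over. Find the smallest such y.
M = 8 × 9 = 72. M₁ = 9, y₁ ≡ 1 mod 8. M₂ = 8, y₂ ≡ 8 mod 9. y = 4×9×1 + 5×8×8 ≡ 68 mod 72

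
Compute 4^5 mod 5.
Using Fermat: 4^{4} ≡ 1 mod 5. 5 ≡ 1 mod 4. So 4^{5} ≡ 4^{1} ≡ 4 mod 5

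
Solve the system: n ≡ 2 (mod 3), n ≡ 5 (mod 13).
M = 3 × 13 = 39. M₁ = 13, y₁ ≡ 1 (mod 3). M₂ = 3, y₂ ≡ 9 (mod 13). n = 2×13×1 + 5×3×9 ≡ 5 (mod 39)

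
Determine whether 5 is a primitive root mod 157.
ord_157(5) divides 156. For each prime q|156: 5^{78}≡156, 5^{52}≡12, 5^{12}≡130, none ≡ 1. So 5 has order 156 and is a primitive root mod 157.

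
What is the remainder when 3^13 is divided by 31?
By repeated squaring (mod 31): 3^{1}≡3, 3^{2}≡9, 3^{4}≡19, 3^{8}≡20. Then 3^{13} = 3^{8+4+1} ≡ 20 × 19 × 3 ≡ 24 (mod 31)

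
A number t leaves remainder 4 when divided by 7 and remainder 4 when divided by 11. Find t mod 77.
M = 7 × 11 = 77. M₁ = 11, y₁ ≡ 2 mod 7. M₂ = 7, y₂ ≡ 8 mod 11. t = 4×11×2 + 4×7×8 ≡ 4 mod 77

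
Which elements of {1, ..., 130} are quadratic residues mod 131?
Quadratic residues modulo 131: {1, 3, 4, 5, 7, 9, 11, 12, 13, 15, 16, 20, 21, 25, 27, 28, 33, 34, 35, 36, 38, 39, 41, 43, 44, 45, 46, 48, 49, 52, 53, 55, 58, 59, 60, 61, 62, 63, 64, 65, 74, 75, 77, 80, 81, 84, 89, 91, 94, 99, 100, 101, 102, 105, 107, 108, 109, 112, 113, 114, 117, 121, 123, 125, 129}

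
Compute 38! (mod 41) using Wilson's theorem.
(40)! = (38)! × (39) × (40) ≡ -1 (mod 41). So (38)! ≡ -1 × [(40)(39)]^(-1) ≡ 20 (mod 41)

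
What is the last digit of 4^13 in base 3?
Using Fermat: 4^{2} ≡ 1 mod 3. 13 ≡ 1 mod 2. So 4^{13} ≡ 4^{1} ≡ 1 mod 3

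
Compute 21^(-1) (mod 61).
Since 61 is prime, by Fermat 21^(-1) ≡ 21^{59} ≡ 32 (mod 61). Verify: 21 × 32 = 672 ≡ 1 (mod 61)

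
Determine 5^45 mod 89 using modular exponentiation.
By repeated squaring mod 89: 5^{1}≡5, 5^{2}≡25, 5^{4}≡2, 5^{8}≡4, 5^{16}≡16, 5^{32}≡78. Then 5^{45} = 5^{32+8+4+1} ≡ 78 × 4 × 2 × 5 ≡ 5 mod 89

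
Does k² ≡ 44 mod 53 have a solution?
By Euler's criterion: 44^{26} ≡ 1 mod 53. Since this equals 1, 44 is a QR.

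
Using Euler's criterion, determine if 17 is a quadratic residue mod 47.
By Euler's criterion: 17^{23} ≡ 1 mod 47. Since this equals 1, 17 is a QR.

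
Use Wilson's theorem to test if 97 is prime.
(96)! mod 97 = 96. Since 96 ≡ -1 mod 97, 97 is prime.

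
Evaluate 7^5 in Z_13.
By repeated squaring (mod 13): 7^{1}≡7, 7^{2}≡10, 7^{4}≡9. Then 7^{5} = 7^{4+1} ≡ 9 × 7 ≡ 11 (mod 13)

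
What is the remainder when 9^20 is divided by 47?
By repeated squaring mod 47: 9^{1}≡9, 9^{2}≡34, 9^{4}≡28, 9^{8}≡32, 9^{16}≡37. Then 9^{20} = 9^{16+4} ≡ 37 × 28 ≡ 2 mod 47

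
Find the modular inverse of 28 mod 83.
Since 83 is prime, by Fermat 28^(-1) ≡ 28^{81} ≡ 3 (mod 83). Verify: 28 × 3 = 84 ≡ 1 (mod 83)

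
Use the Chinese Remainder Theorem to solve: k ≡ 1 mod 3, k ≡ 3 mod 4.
M = 3 × 4 = 12. M₁ = 4, y₁ ≡ 1 mod 3. M₂ = 3, y₂ ≡ 3 mod 4. k = 1×4×1 + 3×3×3 ≡ 7 mod 12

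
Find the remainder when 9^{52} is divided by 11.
By Fermat: 9^{10} ≡ 1 (mod 11). 52 = 5×10 + 2. So 9^{52} ≡ 9^{2} ≡ 4 (mod 11)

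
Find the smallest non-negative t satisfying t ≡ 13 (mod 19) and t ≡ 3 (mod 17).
M = 19 × 17 = 323. M₁ = 17, y₁ ≡ 9 (mod 19). M₂ = 19, y₂ ≡ 9 (mod 17). t = 13×17×9 + 3×19×9 ≡ 241 (mod 323)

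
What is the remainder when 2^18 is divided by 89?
By repeated squaring mod 89: 2^{1}≡2, 2^{2}≡4, 2^{4}≡16, 2^{8}≡78, 2^{16}≡32. Then 2^{18} = 2^{16+2} ≡ 32 × 4 ≡ 39 mod 89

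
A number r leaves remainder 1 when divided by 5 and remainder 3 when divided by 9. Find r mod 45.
M = 5 × 9 = 45. M₁ = 9, y₁ ≡ 4 mod 5. M₂ = 5, y₂ ≡ 2 mod 9. r = 1×9×4 + 3×5×2 ≡ 21 mod 45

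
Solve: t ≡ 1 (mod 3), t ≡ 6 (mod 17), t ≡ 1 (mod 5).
M = 3 × 17 × 5 = 255. M₁ = 85, y₁ ≡ 1 (mod 3). M₂ = 15, y₂ ≡ 8 (mod 17). M₃ = 51, y₃ ≡ 1 (mod 5). t = 1×85×1 + 6×15×8 + 1×51×1 ≡ 91 (mod 255)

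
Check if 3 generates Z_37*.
3^{18} ≡ 1 (mod 37) and 18 < 36, so ord_37(3) = 18 ≠ 36 and 3 is not a primitive root.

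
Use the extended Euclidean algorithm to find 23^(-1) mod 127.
Extended GCD: 23(-11) + 127(2) = 1. So 23^(-1) ≡ -11 ≡ 116 mod 127. Verify: 23 × 116 = 2668 ≡ 1 mod 127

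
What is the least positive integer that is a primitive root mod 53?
g = 2. Powers: [2, 4, 8, 16, 32, 11, 22, 44, 35, 17, ...] generates all 52 non-zero residues.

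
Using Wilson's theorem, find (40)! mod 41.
By Wilson's theorem, (40)! ≡ -1 ≡ 40 mod 41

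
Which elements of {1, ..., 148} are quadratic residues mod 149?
Squares in Z_149*: {1, 4, 5, 6, 7, 9, 16, 17, 19, 20, 22, 24, 25, 26, 28, 29, 30, 31, 33, 35, 36, 37, 39, 42, 45, 46, 47, 49, 53, 54, 61, 63, 64, 67, 68, 69, 73, 76, 80, 81, 82, 85, 86, 88, 95, 96, 100, 102, 103, 104, 107, 110, 112, 113, 114, 116, 118, 119, 120, 121, 123, 124, 125, 127, 129, 130, 132, 133, 140, 142, 143, 144, 145, 148}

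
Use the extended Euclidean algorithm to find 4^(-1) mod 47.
Extended GCD: 4(12) + 47(-1) = 1. So 4^(-1) ≡ 12 (mod 47). Verify: 4 × 12 = 48 ≡ 1 (mod 47)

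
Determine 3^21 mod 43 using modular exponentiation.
By repeated squaring mod 43: 3^{1}≡3, 3^{2}≡9, 3^{4}≡38, 3^{8}≡25, 3^{16}≡23. Then 3^{21} = 3^{16+4+1} ≡ 23 × 38 × 3 ≡ 42 mod 43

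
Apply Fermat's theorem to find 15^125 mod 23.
By Fermat: 15^{22} ≡ 1 mod 23. 125 = 5×22 + 15. So 15^{125} ≡ 15^{15} ≡ 21 mod 23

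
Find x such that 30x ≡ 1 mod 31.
Since 31 is prime, by Fermat 30^(-1) ≡ 30^{29} ≡ 30 mod 31. Verify: 30 × 30 = 900 ≡ 1 mod 31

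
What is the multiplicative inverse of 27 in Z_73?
Since 73 is prime, by Fermat 27^(-1) ≡ 27^{71} ≡ 46 (mod 73). Verify: 27 × 46 = 1242 ≡ 1 (mod 73)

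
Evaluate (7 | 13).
(7/13) = 7^{6} mod 13 = -1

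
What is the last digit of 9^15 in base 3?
By repeated squaring (mod 3): 9^{1}≡0, 9^{2}≡0, 9^{4}≡0, 9^{8}≡0. Then 9^{15} = 9^{8+4+2+1} ≡ 0 × 0 × 0 × 0 ≡ 0 (mod 3)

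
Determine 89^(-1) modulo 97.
Since 97 is prime, by Fermat 89^(-1) ≡ 89^{95} ≡ 12 (mod 97). Verify: 89 × 12 = 1068 ≡ 1 (mod 97)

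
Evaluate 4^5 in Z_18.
By repeated squaring (mod 18): 4^{1}≡4, 4^{2}≡16, 4^{4}≡4. Then 4^{5} = 4^{4+1} ≡ 4 × 4 ≡ 16 (mod 18)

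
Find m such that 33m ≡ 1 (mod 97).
Since 97 is prime, by Fermat 33^(-1) ≡ 33^{95} ≡ 50 (mod 97). Verify: 33 × 50 = 1650 ≡ 1 (mod 97)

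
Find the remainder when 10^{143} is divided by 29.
By Fermat: 10^{28} ≡ 1 mod 29. 143 = 5×28 + 3. So 10^{143} ≡ 10^{3} ≡ 14 mod 29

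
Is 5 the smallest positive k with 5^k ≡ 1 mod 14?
Powers of 5 mod 14: 5^1≡5, 5^2≡11, 5^3≡13, 5^4≡9, 5^5≡3, 5^6≡1. 5^5≡3≢1, so ord ≠ 5. No, the actual order is 6.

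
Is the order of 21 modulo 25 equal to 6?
Powers of 21 mod 25: 21^1≡21, 21^2≡16, 21^3≡11, 21^4≡6, 21^5≡1. Already 21^5≡1, so the order is 5 < 6. No, the actual order is 5.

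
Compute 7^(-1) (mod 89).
Since 89 is prime, by Fermat 7^(-1) ≡ 7^{87} ≡ 51 (mod 89). Verify: 7 × 51 = 357 ≡ 1 (mod 89)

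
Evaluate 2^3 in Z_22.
2^{3} = 8 ≡ 8 (mod 22)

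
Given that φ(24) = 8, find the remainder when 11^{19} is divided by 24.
By Euler: 11^{8} ≡ 1 mod 24 since gcd(11, 24) = 1. 19 = 2×8 + 3. So 11^{19} ≡ 11^{3} ≡ 11 mod 24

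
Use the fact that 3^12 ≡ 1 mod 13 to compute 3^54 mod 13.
By Fermat: 3^{12} ≡ 1 mod 13. 54 = 4×12 + 6. So 3^{54} ≡ 3^{6} ≡ 1 mod 13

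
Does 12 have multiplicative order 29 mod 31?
Powers of 12 mod 31: 12^1≡12, 12^2≡20, 12^3≡23, 12^4≡28, 12^5≡26, 12^6≡2, 12^7≡24, 12^8≡9, 12^9≡15, 12^10≡25, 12^11≡21, 12^12≡4, 12^13≡17, 12^14≡18, 12^15≡30, 12^16≡19, 12^17≡11, 12^18≡8, 12^19≡3, 12^20≡5, 12^21≡29, 12^22≡7, 12^23≡22, 12^24≡16, 12^25≡6, 12^26≡10, 12^27≡27, 12^28≡14, 12^29≡13, 12^30≡1. 12^29≡13≢1, so ord ≠ 29. No, the actual order is 30.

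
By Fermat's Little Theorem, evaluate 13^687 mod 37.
By Fermat: 13^{36} ≡ 1 mod 37. 687 ≡ 3 mod 36. So 13^{687} ≡ 13^{3} ≡ 14 mod 37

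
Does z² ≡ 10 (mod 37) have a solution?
By Euler's criterion: 10^{18} ≡ 1 (mod 37). Since this equals 1, 10 is a QR.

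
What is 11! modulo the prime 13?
(12)! = (11)! × (12) ≡ -1 mod 13. So (11)! ≡ -1 × (12)^(-1) ≡ (-1)×(-1) = 1 mod 13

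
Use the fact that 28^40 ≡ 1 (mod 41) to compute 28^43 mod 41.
By Fermat: 28^{40} ≡ 1 (mod 41). So 28^{43} = 28^{40} · 28^{3} ≡ 28^{3} ≡ 17 (mod 41)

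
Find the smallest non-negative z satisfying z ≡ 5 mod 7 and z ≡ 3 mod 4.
M = 7 × 4 = 28. M₁ = 4, y₁ ≡ 2 mod 7. M₂ = 7, y₂ ≡ 3 mod 4. z = 5×4×2 + 3×7×3 ≡ 19 mod 28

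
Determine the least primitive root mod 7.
g = 3. Powers: [3, 2, 6, 4, 5, 1] generates all 6 non-zero residues.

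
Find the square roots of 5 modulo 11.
The square roots of 5 mod 11 are 4 and 7. Verify: 4² = 16 ≡ 5 mod 11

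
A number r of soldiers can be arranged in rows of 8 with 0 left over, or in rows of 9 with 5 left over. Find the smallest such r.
M = 8 × 9 = 72. M₁ = 9, y₁ ≡ 1 mod 8. M₂ = 8, y₂ ≡ 8 mod 9. r = 0×9×1 + 5×8×8 ≡ 32 mod 72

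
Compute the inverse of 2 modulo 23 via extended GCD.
Extended GCD: 2(-11) + 23(1) = 1. So 2^(-1) ≡ -11 ≡ 12 (mod 23). Verify: 2 × 12 = 24 ≡ 1 (mod 23)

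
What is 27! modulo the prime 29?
(28)! = (27)! × (28) ≡ -1 (mod 29). So (27)! ≡ -1 × (28)^(-1) ≡ (-1)×(-1) = 1 (mod 29)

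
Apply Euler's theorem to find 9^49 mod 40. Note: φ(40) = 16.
By Euler: 9^{16} ≡ 1 mod 40 since gcd(9, 40) = 1. 49 = 3×16 + 1. So 9^{49} ≡ 9^{1} ≡ 9 mod 40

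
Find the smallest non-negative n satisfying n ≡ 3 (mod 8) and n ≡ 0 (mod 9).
M = 8 × 9 = 72. M₁ = 9, y₁ ≡ 1 (mod 8). M₂ = 8, y₂ ≡ 8 (mod 9). n = 3×9×1 + 0×8×8 ≡ 27 (mod 72)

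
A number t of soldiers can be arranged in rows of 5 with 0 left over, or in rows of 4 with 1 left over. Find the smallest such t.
M = 5 × 4 = 20. M₁ = 4, y₁ ≡ 4 (mod 5). M₂ = 5, y₂ ≡ 1 (mod 4). t = 0×4×4 + 1×5×1 ≡ 5 (mod 20)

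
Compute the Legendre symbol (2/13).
(2/13) = 2^{6} mod 13 = -1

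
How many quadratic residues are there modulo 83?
The squaring map on Z_83* is 2-to-1, so there are (82)/2 = 41 QRs.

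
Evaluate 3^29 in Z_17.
Using Fermat: 3^{16} ≡ 1 mod 17. 29 ≡ 13 mod 16. So 3^{29} ≡ 3^{13} ≡ 12 mod 17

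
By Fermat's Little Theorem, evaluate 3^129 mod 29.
By Fermat: 3^{28} ≡ 1 mod 29. 129 = 4×28 + 17. So 3^{129} ≡ 3^{17} ≡ 2 mod 29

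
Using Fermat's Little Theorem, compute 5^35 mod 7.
By Fermat: 5^{6} ≡ 1 (mod 7). 35 = 5×6 + 5. So 5^{35} ≡ 5^{5} ≡ 3 (mod 7)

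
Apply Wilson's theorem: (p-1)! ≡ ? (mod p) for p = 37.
By Wilson's theorem, (36)! ≡ -1 ≡ 36 (mod 37)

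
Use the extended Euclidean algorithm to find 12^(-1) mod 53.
Extended GCD: 12(-22) + 53(5) = 1. So 12^(-1) ≡ -22 ≡ 31 (mod 53). Verify: 12 × 31 = 372 ≡ 1 (mod 53)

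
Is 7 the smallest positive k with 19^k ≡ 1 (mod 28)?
Powers of 19 mod 28: 19^1≡19, 19^2≡25, 19^3≡27, 19^4≡9, 19^5≡3, 19^6≡1. Already 19^6≡1, so the order is 6 < 7. No, the actual order is 6.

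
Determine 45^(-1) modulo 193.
Since 193 is prime, by Fermat 45^(-1) ≡ 45^{191} ≡ 163 mod 193. Verify: 45 × 163 = 7335 ≡ 1 mod 193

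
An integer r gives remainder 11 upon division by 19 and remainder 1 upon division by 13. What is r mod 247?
M = 19 × 13 = 247. M₁ = 13, y₁ ≡ 3 mod 19. M₂ = 19, y₂ ≡ 11 mod 13. r = 11×13×3 + 1×19×11 ≡ 144 mod 247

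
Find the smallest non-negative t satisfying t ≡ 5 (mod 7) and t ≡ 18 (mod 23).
M = 7 × 23 = 161. M₁ = 23, y₁ ≡ 4 (mod 7). M₂ = 7, y₂ ≡ 10 (mod 23). t = 5×23×4 + 18×7×10 ≡ 110 (mod 161)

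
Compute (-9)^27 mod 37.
By repeated squaring (mod 37): (-9)^{1}≡28, (-9)^{2}≡7, (-9)^{4}≡12, (-9)^{8}≡33, (-9)^{16}≡16. Then (-9)^{27} = (-9)^{16+8+2+1} ≡ 16 × 33 × 7 × 28 ≡ 36 (mod 37)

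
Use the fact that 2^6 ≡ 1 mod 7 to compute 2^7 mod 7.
By Fermat: 2^{6} ≡ 1 mod 7. So 2^{7} = 2^{6} · 2^{1} ≡ 2^{1} ≡ 2 mod 7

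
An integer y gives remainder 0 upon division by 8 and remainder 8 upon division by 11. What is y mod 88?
M = 8 × 11 = 88. M₁ = 11, y₁ ≡ 3 mod 8. M₂ = 8, y₂ ≡ 7 mod 11. y = 0×11×3 + 8×8×7 ≡ 8 mod 88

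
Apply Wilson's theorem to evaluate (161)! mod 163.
(162)! = (161)! × (162) ≡ -1 mod 163. So (161)! ≡ -1 × (162)^(-1) ≡ (-1)×(-1) = 1 mod 163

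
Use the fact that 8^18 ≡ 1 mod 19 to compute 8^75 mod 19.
By Fermat: 8^{18} ≡ 1 mod 19. 75 = 4×18 + 3. So 8^{75} ≡ 8^{3} ≡ 18 mod 19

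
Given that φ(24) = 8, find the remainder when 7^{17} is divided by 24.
By Euler: 7^{8} ≡ 1 (mod 24) since gcd(7, 24) = 1. 17 = 2×8 + 1. So 7^{17} ≡ 7^{1} ≡ 7 (mod 24)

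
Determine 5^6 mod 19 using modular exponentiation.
By repeated squaring (mod 19): 5^{1}≡5, 5^{2}≡6, 5^{4}≡17. Then 5^{6} = 5^{4+2} ≡ 17 × 6 ≡ 7 (mod 19)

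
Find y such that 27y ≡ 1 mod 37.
Since 37 is prime, by Fermat 27^(-1) ≡ 27^{35} ≡ 11 mod 37. Verify: 27 × 11 = 297 ≡ 1 mod 37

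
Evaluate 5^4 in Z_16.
5^{4} = 625 ≡ 1 mod 16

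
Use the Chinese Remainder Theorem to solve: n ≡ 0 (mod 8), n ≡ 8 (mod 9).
M = 8 × 9 = 72. M₁ = 9, y₁ ≡ 1 (mod 8). M₂ = 8, y₂ ≡ 8 (mod 9). n = 0×9×1 + 8×8×8 ≡ 8 (mod 72)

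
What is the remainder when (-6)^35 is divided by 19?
Using Fermat: (-6)^{18} ≡ 1 mod 19. 35 ≡ 17 mod 18. So (-6)^{35} ≡ (-6)^{17} ≡ 3 mod 19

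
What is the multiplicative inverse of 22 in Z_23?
Since 23 is prime, by Fermat 22^(-1) ≡ 22^{21} ≡ 22 mod 23. Verify: 22 × 22 = 484 ≡ 1 mod 23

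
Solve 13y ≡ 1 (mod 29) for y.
Since 29 is prime, by Fermat 13^(-1) ≡ 13^{27} ≡ 9 (mod 29). Verify: 13 × 9 = 117 ≡ 1 (mod 29)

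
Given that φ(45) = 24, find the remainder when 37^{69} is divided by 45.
By Euler: 37^{24} ≡ 1 (mod 45) since gcd(37, 45) = 1. 69 = 2×24 + 21. So 37^{69} ≡ 37^{21} ≡ 37 (mod 45)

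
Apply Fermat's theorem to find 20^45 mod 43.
By Fermat: 20^{42} ≡ 1 mod 43. So 20^{45} = 20^{42} · 20^{3} ≡ 20^{3} ≡ 2 mod 43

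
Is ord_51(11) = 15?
Powers of 11 mod 51: 11^1≡11, 11^2≡19, 11^3≡5, 11^4≡4, 11^5≡44, 11^6≡25, 11^7≡20, 11^8≡16, 11^9≡23, 11^10≡49, 11^11≡29, 11^12≡13, 11^13≡41, 11^14≡43, 11^15≡14, 11^16≡1. 11^15≡14≢1, so ord ≠ 15. No, the actual order is 16.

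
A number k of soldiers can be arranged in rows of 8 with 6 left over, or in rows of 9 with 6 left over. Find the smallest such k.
M = 8 × 9 = 72. M₁ = 9, y₁ ≡ 1 mod 8. M₂ = 8, y₂ ≡ 8 mod 9. k = 6×9×1 + 6×8×8 ≡ 6 mod 72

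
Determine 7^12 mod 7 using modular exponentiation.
By repeated squaring (mod 7): 7^{1}≡0, 7^{2}≡0, 7^{4}≡0, 7^{8}≡0. Then 7^{12} = 7^{8+4} ≡ 0 × 0 ≡ 0 (mod 7)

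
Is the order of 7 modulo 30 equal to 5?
Powers of 7 mod 30: 7^1≡7, 7^2≡19, 7^3≡13, 7^4≡1. Already 7^4≡1, so the order is 4 < 5. No, the actual order is 4.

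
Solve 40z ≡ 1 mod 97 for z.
Since 97 is prime, by Fermat 40^(-1) ≡ 40^{95} ≡ 17 mod 97. Verify: 40 × 17 = 680 ≡ 1 mod 97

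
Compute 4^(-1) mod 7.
Since 7 is prime, by Fermat 4^(-1) ≡ 4^{5} ≡ 2 mod 7. Verify: 4 × 2 = 8 ≡ 1 mod 7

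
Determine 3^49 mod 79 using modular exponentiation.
By repeated squaring (mod 79): 3^{1}≡3, 3^{2}≡9, 3^{4}≡2, 3^{8}≡4, 3^{16}≡16, 3^{32}≡19. Then 3^{49} = 3^{32+16+1} ≡ 19 × 16 × 3 ≡ 43 (mod 79)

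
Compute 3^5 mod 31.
By repeated squaring mod 31: 3^{1}≡3, 3^{2}≡9, 3^{4}≡19. Then 3^{5} = 3^{4+1} ≡ 19 × 3 ≡ 26 mod 31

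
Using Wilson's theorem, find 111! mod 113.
(112)! = (111)! × (112) ≡ -1 mod 113. So (111)! ≡ -1 × (112)^(-1) ≡ (-1)×(-1) = 1 mod 113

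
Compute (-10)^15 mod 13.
Using Fermat: (-10)^{12} ≡ 1 mod 13. 15 ≡ 3 mod 12. So (-10)^{15} ≡ (-10)^{3} ≡ 1 mod 13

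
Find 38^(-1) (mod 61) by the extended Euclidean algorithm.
Extended GCD: 38(-8) + 61(5) = 1. So 38^(-1) ≡ -8 ≡ 53 (mod 61). Verify: 38 × 53 = 2014 ≡ 1 (mod 61)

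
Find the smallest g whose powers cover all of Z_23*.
g = 5. Powers: [5, 2, 10, 4, 20, 8, 17, 16, 11, 9, ...] generates all 22 non-zero residues.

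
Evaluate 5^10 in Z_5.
By repeated squaring (mod 5): 5^{1}≡0, 5^{2}≡0, 5^{4}≡0, 5^{8}≡0. Then 5^{10} = 5^{8+2} ≡ 0 × 0 ≡ 0 (mod 5)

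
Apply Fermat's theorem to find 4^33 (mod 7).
By Fermat: 4^{6} ≡ 1 (mod 7). 33 = 5×6 + 3. So 4^{33} ≡ 4^{3} ≡ 1 (mod 7)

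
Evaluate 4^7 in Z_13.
By repeated squaring mod 13: 4^{1}≡4, 4^{2}≡3, 4^{4}≡9. Then 4^{7} = 4^{4+2+1} ≡ 9 × 3 × 4 ≡ 4 mod 13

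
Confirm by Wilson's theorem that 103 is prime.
(102)! mod 103 = 102. Since this equals -1 mod 103, Wilson confirms 103 is prime.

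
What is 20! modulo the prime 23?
(22)! = (20)! × (21) × (22) ≡ -1 mod 23. So (20)! ≡ -1 × [(22)(21)]^(-1) ≡ 11 mod 23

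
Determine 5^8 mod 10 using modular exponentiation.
By repeated squaring mod 10: 5^{1}≡5, 5^{2}≡5, 5^{4}≡5, 5^{8}≡5. So 5^{8} ≡ 5 mod 10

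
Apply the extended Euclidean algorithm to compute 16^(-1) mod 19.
Extended GCD: 16(6) + 19(-5) = 1. So 16^(-1) ≡ 6 mod 19. Verify: 16 × 6 = 96 ≡ 1 mod 19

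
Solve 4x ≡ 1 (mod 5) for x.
Since 5 is prime, by Fermat 4^(-1) ≡ 4^{3} ≡ 4 (mod 5). Verify: 4 × 4 = 16 ≡ 1 (mod 5)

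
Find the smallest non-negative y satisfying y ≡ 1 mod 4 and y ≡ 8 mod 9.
M = 4 × 9 = 36. M₁ = 9, y₁ ≡ 1 mod 4. M₂ = 4, y₂ ≡ 7 mod 9. y = 1×9×1 + 8×4×7 ≡ 17 mod 36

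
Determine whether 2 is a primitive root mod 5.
ord_5(2) divides 4. For each prime q|4: 2^{2}≡4, none ≡ 1. So 2 has order 4 and is a primitive root mod 5.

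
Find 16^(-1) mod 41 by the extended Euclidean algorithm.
Extended GCD: 16(18) + 41(-7) = 1. So 16^(-1) ≡ 18 mod 41. Verify: 16 × 18 = 288 ≡ 1 mod 41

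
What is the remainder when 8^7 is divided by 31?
By repeated squaring mod 31: 8^{1}≡8, 8^{2}≡2, 8^{4}≡4. Then 8^{7} = 8^{4+2+1} ≡ 4 × 2 × 8 ≡ 2 mod 31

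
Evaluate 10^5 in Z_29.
By repeated squaring mod 29: 10^{1}≡10, 10^{2}≡13, 10^{4}≡24. Then 10^{5} = 10^{4+1} ≡ 24 × 10 ≡ 8 mod 29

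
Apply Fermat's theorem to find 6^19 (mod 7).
By Fermat: 6^{6} ≡ 1 (mod 7). 19 = 3×6 + 1. So 6^{19} ≡ 6^{1} ≡ 6 (mod 7)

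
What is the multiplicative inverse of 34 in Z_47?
Since 47 is prime, by Fermat 34^(-1) ≡ 34^{45} ≡ 18 mod 47. Verify: 34 × 18 = 612 ≡ 1 mod 47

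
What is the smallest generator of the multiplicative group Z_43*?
g = 3. For each prime q|42: 3^{21}≡42, 3^{14}≡36, 3^{6}≡41, none ≡ 1, so ord_43(3) = 42 and 3 is a primitive root.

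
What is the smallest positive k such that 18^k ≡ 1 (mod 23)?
Powers of 18 mod 23: 18^1≡18, 18^2≡2, 18^3≡13, 18^4≡4, 18^5≡3, 18^6≡8, 18^7≡6, 18^8≡16, 18^9≡12, 18^10≡9, 18^11≡1. ord_23(18) = 11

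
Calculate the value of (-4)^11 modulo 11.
Using Fermat: (-4)^{10} ≡ 1 (mod 11). 11 ≡ 1 (mod 10). So (-4)^{11} ≡ (-4)^{1} ≡ 7 (mod 11)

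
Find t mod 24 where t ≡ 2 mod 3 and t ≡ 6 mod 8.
M = 3 × 8 = 24. M₁ = 8, y₁ ≡ 2 mod 3. M₂ = 3, y₂ ≡ 3 mod 8. t = 2×8×2 + 6×3×3 ≡ 14 mod 24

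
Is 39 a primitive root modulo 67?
39^{33} ≡ 1 (mod 67) and 33 < 66, so ord_67(39) = 33 ≠ 66 and 39 is not a primitive root.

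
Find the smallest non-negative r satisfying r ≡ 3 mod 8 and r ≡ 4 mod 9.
M = 8 × 9 = 72. M₁ = 9, y₁ ≡ 1 mod 8. M₂ = 8, y₂ ≡ 8 mod 9. r = 3×9×1 + 4×8×8 ≡ 67 mod 72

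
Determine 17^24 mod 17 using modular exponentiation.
By repeated squaring mod 17: 17^{1}≡0, 17^{2}≡0, 17^{4}≡0, 17^{8}≡0, 17^{16}≡0. Then 17^{24} = 17^{16+8} ≡ 0 × 0 ≡ 0 mod 17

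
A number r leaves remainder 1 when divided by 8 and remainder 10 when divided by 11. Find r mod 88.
M = 8 × 11 = 88. M₁ = 11, y₁ ≡ 3 mod 8. M₂ = 8, y₂ ≡ 7 mod 11. r = 1×11×3 + 10×8×7 ≡ 65 mod 88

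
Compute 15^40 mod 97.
By repeated squaring mod 97: 15^{1}≡15, 15^{2}≡31, 15^{4}≡88, 15^{8}≡81, 15^{16}≡62, 15^{32}≡61. Then 15^{40} = 15^{32+8} ≡ 61 × 81 ≡ 91 mod 97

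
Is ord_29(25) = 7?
Powers of 25 mod 29: 25^1≡25, 25^2≡16, 25^3≡23, 25^4≡24, 25^5≡20, 25^6≡7, 25^7≡1. First k with 25^k≡1 is k=7. Yes, ord_29(25) = 7.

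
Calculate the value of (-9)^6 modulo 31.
By repeated squaring mod 31: (-9)^{1}≡22, (-9)^{2}≡19, (-9)^{4}≡20. Then (-9)^{6} = (-9)^{4+2} ≡ 20 × 19 ≡ 8 mod 31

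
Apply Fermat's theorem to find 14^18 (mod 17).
By Fermat: 14^{16} ≡ 1 (mod 17). So 14^{18} = 14^{16} · 14^{2} ≡ 14^{2} ≡ 9 (mod 17)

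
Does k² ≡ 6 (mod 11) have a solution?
By Euler's criterion: 6^{5} ≡ 10 (mod 11). Since this equals -1 (≡ 10), 6 is not a QR.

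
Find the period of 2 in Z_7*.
Powers of 2 mod 7: 2^1≡2, 2^2≡4, 2^3≡1. Order = 3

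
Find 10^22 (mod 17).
Using Fermat: 10^{16} ≡ 1 (mod 17). 22 ≡ 6 (mod 16). So 10^{22} ≡ 10^{6} ≡ 9 (mod 17)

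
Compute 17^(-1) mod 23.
Since 23 is prime, by Fermat 17^(-1) ≡ 17^{21} ≡ 19 mod 23. Verify: 17 × 19 = 323 ≡ 1 mod 23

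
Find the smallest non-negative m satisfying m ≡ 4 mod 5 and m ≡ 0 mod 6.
M = 5 × 6 = 30. M₁ = 6, y₁ ≡ 1 mod 5. M₂ = 5, y₂ ≡ 5 mod 6. m = 4×6×1 + 0×5×5 ≡ 24 mod 30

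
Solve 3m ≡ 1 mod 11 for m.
Since 11 is prime, by Fermat 3^(-1) ≡ 3^{9} ≡ 4 mod 11. Verify: 3 × 4 = 12 ≡ 1 mod 11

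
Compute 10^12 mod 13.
Using Fermat: 10^{12} ≡ 1 (mod 13). 12 ≡ 0 (mod 12). So 10^{12} ≡ 10^{0} ≡ 1 (mod 13)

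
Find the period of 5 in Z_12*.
Powers of 5 mod 12: 5^1≡5, 5^2≡1. So the order of 5 is 2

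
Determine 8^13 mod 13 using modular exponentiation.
Using Fermat: 8^{12} ≡ 1 (mod 13). 13 ≡ 1 (mod 12). So 8^{13} ≡ 8^{1} ≡ 8 (mod 13)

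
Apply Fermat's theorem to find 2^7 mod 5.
By Fermat: 2^{4} ≡ 1 mod 5. So 2^{7} = 2^{4} · 2^{3} ≡ 2^{3} ≡ 3 mod 5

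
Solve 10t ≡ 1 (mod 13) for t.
Since 13 is prime, by Fermat 10^(-1) ≡ 10^{11} ≡ 4 (mod 13). Verify: 10 × 4 = 40 ≡ 1 (mod 13)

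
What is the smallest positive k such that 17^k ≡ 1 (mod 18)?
Powers of 17 mod 18: 17^1≡17, 17^2≡1. So the order of 17 is 2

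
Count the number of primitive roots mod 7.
A prime p has φ(p-1) primitive roots; here φ(6) = 2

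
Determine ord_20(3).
Powers of 3 mod 20: 3^1≡3, 3^2≡9, 3^3≡7, 3^4≡1. Order = 4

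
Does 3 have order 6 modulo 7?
ord_7(3) divides 6. For each prime q|6: 3^{3}≡6, 3^{2}≡2, none ≡ 1. So 3 has order 6 and is a primitive root mod 7.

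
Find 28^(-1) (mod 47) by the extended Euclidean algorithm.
Extended GCD: 28(-5) + 47(3) = 1. So 28^(-1) ≡ -5 ≡ 42 (mod 47). Verify: 28 × 42 = 1176 ≡ 1 (mod 47)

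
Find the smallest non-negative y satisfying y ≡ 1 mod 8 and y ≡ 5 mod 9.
M = 8 × 9 = 72. M₁ = 9, y₁ ≡ 1 mod 8. M₂ = 8, y₂ ≡ 8 mod 9. y = 1×9×1 + 5×8×8 ≡ 41 mod 72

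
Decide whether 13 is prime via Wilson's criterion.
(12)! mod 13 = 12. Since 12 ≡ -1 mod 13, 13 is prime.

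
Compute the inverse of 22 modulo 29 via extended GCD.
Extended GCD: 22(4) + 29(-3) = 1. So 22^(-1) ≡ 4 (mod 29). Verify: 22 × 4 = 88 ≡ 1 (mod 29)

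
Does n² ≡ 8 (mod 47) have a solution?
By Euler's criterion: 8^{23} ≡ 1 (mod 47). Since this equals 1, 8 is a QR.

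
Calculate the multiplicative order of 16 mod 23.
Powers of 16 mod 23: 16^1≡16, 16^2≡3, 16^3≡2, 16^4≡9, 16^5≡6, 16^6≡4, 16^7≡18, 16^8≡12, 16^9≡8, 16^10≡13, 16^11≡1. Order = 11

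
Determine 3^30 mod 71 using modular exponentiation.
By repeated squaring (mod 71): 3^{1}≡3, 3^{2}≡9, 3^{4}≡10, 3^{8}≡29, 3^{16}≡60. Then 3^{30} = 3^{16+8+4+2} ≡ 60 × 29 × 10 × 9 ≡ 45 (mod 71)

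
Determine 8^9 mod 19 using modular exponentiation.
By repeated squaring mod 19: 8^{1}≡8, 8^{2}≡7, 8^{4}≡11, 8^{8}≡7. Then 8^{9} = 8^{8+1} ≡ 7 × 8 ≡ 18 mod 19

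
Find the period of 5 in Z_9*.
Powers of 5 mod 9: 5^1≡5, 5^2≡7, 5^3≡8, 5^4≡4, 5^5≡2, 5^6≡1. So the order of 5 is 6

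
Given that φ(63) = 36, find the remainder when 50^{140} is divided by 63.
By Euler: 50^{36} ≡ 1 (mod 63) since gcd(50, 63) = 1. 140 = 3×36 + 32. So 50^{140} ≡ 50^{32} ≡ 43 (mod 63)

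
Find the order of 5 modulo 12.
Powers of 5 mod 12: 5^1≡5, 5^2≡1. ord_12(5) = 2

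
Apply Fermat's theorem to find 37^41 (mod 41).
By Fermat: 37^{40} ≡ 1 (mod 41). So 37^{41} = 37^{40} · 37^{1} ≡ 37^{1} ≡ 37 (mod 41)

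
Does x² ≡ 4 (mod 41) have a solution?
By Euler's criterion: 4^{20} ≡ 1 (mod 41). Since this equals 1, 4 is a QR.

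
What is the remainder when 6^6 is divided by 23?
By repeated squaring mod 23: 6^{1}≡6, 6^{2}≡13, 6^{4}≡8. Then 6^{6} = 6^{4+2} ≡ 8 × 13 ≡ 12 mod 23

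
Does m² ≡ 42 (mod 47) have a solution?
By Euler's criterion: 42^{23} ≡ 1 (mod 47). Since this equals 1, 42 is a QR.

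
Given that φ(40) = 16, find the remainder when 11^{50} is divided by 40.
By Euler: 11^{16} ≡ 1 (mod 40) since gcd(11, 40) = 1. 50 = 3×16 + 2. So 11^{50} ≡ 11^{2} ≡ 1 (mod 40)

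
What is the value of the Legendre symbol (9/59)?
(9/59) = 9^{29} mod 59 = 1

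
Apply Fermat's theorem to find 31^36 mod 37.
By Fermat's Little Theorem, 31^{36} ≡ 1 mod 37 since 37 is prime and gcd(31, 37) = 1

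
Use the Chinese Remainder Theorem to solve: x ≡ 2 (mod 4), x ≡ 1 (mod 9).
M = 4 × 9 = 36. M₁ = 9, y₁ ≡ 1 (mod 4). M₂ = 4, y₂ ≡ 7 (mod 9). x = 2×9×1 + 1×4×7 ≡ 10 (mod 36)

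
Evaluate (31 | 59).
(31/59) = 31^{29} mod 59 = -1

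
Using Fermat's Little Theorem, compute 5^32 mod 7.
By Fermat: 5^{6} ≡ 1 (mod 7). 32 = 5×6 + 2. So 5^{32} ≡ 5^{2} ≡ 4 (mod 7)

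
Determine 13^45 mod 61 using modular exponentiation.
By repeated squaring (mod 61): 13^{1}≡13, 13^{2}≡47, 13^{4}≡13, 13^{8}≡47, 13^{16}≡13, 13^{32}≡47. Then 13^{45} = 13^{32+8+4+1} ≡ 47 × 47 × 13 × 13 ≡ 1 (mod 61)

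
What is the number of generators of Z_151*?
Number of primitive roots mod 151 = φ(p-1) = φ(150) = 40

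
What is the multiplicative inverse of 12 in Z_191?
Since 191 is prime, by Fermat 12^(-1) ≡ 12^{189} ≡ 16 mod 191. Verify: 12 × 16 = 192 ≡ 1 mod 191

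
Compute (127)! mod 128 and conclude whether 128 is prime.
(127)! mod 128 = 0. Since 0 ≢ -1 (mod 128), 128 is not prime.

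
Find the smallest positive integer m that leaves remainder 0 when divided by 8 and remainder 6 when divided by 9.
M = 8 × 9 = 72. M₁ = 9, y₁ ≡ 1 mod 8. M₂ = 8, y₂ ≡ 8 mod 9. m = 0×9×1 + 6×8×8 ≡ 24 mod 72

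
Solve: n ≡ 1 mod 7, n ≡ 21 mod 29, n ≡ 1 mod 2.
M = 7 × 29 × 2 = 406. M₁ = 58, y₁ ≡ 4 mod 7. M₂ = 14, y₂ ≡ 27 mod 29. M₃ = 203, y₃ ≡ 1 mod 2. n = 1×58×4 + 21×14×27 + 1×203×1 ≡ 253 mod 406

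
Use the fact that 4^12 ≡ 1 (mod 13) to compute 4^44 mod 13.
By Fermat: 4^{12} ≡ 1 (mod 13). 44 = 3×12 + 8. So 4^{44} ≡ 4^{8} ≡ 3 (mod 13)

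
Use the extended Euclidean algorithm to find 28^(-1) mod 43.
Extended GCD: 28(20) + 43(-13) = 1. So 28^(-1) ≡ 20 (mod 43). Verify: 28 × 20 = 560 ≡ 1 (mod 43)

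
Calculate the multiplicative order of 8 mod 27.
Powers of 8 mod 27: 8^1≡8, 8^2≡10, 8^3≡26, 8^4≡19, 8^5≡17, 8^6≡1. So the order of 8 is 6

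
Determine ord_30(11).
Powers of 11 mod 30: 11^1≡11, 11^2≡1. ord_30(11) = 2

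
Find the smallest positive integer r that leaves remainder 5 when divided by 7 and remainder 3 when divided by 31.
M = 7 × 31 = 217. M₁ = 31, y₁ ≡ 5 mod 7. M₂ = 7, y₂ ≡ 9 mod 31. r = 5×31×5 + 3×7×9 ≡ 96 mod 217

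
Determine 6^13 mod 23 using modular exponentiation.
By repeated squaring mod 23: 6^{1}≡6, 6^{2}≡13, 6^{4}≡8, 6^{8}≡18. Then 6^{13} = 6^{8+4+1} ≡ 18 × 8 × 6 ≡ 13 mod 23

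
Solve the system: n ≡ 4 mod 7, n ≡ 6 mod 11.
M = 7 × 11 = 77. M₁ = 11, y₁ ≡ 2 mod 7. M₂ = 7, y₂ ≡ 8 mod 11. n = 4×11×2 + 6×7×8 ≡ 39 mod 77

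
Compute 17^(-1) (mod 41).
Since 41 is prime, by Fermat 17^(-1) ≡ 17^{39} ≡ 29 (mod 41). Verify: 17 × 29 = 493 ≡ 1 (mod 41)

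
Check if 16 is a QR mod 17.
By Euler's criterion: 16^{8} ≡ 1 mod 17. Since this equals 1, 16 is a QR.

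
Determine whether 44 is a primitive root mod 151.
44^{25} ≡ 1 (mod 151) and 25 < 150, so ord_151(44) = 25 ≠ 150 and 44 is not a primitive root.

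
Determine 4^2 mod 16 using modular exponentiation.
4^{2} = 16 ≡ 0 mod 16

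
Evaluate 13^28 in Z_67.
By repeated squaring (mod 67): 13^{1}≡13, 13^{2}≡35, 13^{4}≡19, 13^{8}≡26, 13^{16}≡6. Then 13^{28} = 13^{16+8+4} ≡ 6 × 26 × 19 ≡ 16 (mod 67)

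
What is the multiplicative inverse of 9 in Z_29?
Since 29 is prime, by Fermat 9^(-1) ≡ 9^{27} ≡ 13 (mod 29). Verify: 9 × 13 = 117 ≡ 1 (mod 29)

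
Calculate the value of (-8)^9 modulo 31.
By repeated squaring mod 31: (-8)^{1}≡23, (-8)^{2}≡2, (-8)^{4}≡4, (-8)^{8}≡16. Then (-8)^{9} = (-8)^{8+1} ≡ 16 × 23 ≡ 27 mod 31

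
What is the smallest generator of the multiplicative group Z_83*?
g = 2. For each prime q|82: 2^{41}≡82, 2^{2}≡4, none ≡ 1, so ord_83(2) = 82 and 2 is a primitive root.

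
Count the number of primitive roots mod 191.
Number of primitive roots mod 191 = φ(p-1) = φ(190) = 72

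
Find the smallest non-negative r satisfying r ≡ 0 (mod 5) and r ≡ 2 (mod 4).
M = 5 × 4 = 20. M₁ = 4, y₁ ≡ 4 (mod 5). M₂ = 5, y₂ ≡ 1 (mod 4). r = 0×4×4 + 2×5×1 ≡ 10 (mod 20)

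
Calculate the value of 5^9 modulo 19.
By repeated squaring mod 19: 5^{1}≡5, 5^{2}≡6, 5^{4}≡17, 5^{8}≡4. Then 5^{9} = 5^{8+1} ≡ 4 × 5 ≡ 1 mod 19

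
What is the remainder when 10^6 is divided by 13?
By repeated squaring (mod 13): 10^{1}≡10, 10^{2}≡9, 10^{4}≡3. Then 10^{6} = 10^{4+2} ≡ 3 × 9 ≡ 1 (mod 13)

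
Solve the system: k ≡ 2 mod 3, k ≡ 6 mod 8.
M = 3 × 8 = 24. M₁ = 8, y₁ ≡ 2 mod 3. M₂ = 3, y₂ ≡ 3 mod 8. k = 2×8×2 + 6×3×3 ≡ 14 mod 24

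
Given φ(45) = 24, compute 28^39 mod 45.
By Euler: 28^{24} ≡ 1 (mod 45) since gcd(28, 45) = 1. 39 = 1×24 + 15. So 28^{39} ≡ 28^{15} ≡ 37 (mod 45)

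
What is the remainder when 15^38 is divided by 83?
By repeated squaring (mod 83): 15^{1}≡15, 15^{2}≡59, 15^{4}≡78, 15^{8}≡25, 15^{16}≡44, 15^{32}≡27. Then 15^{38} = 15^{32+4+2} ≡ 27 × 78 × 59 ≡ 3 (mod 83)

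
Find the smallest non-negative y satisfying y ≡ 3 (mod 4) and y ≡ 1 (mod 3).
M = 4 × 3 = 12. M₁ = 3, y₁ ≡ 3 (mod 4). M₂ = 4, y₂ ≡ 1 (mod 3). y = 3×3×3 + 1×4×1 ≡ 7 (mod 12)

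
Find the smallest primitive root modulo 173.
g = 2. Powers: [2, 4, 8, 16, 32, 64, 128, 83, 166, ...] generates all 172 non-zero residues.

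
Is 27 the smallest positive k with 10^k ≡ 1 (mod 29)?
Powers of 10 mod 29: 10^1≡10, 10^2≡13, 10^3≡14, 10^4≡24, 10^5≡8, 10^6≡22, 10^7≡17, 10^8≡25, 10^9≡18, 10^10≡6, 10^11≡2, 10^12≡20, 10^13≡26, 10^14≡28, 10^15≡19, 10^16≡16, 10^17≡15, 10^18≡5, 10^19≡21, 10^20≡7, 10^21≡12, 10^22≡4, 10^23≡11, 10^24≡23, 10^25≡27, 10^26≡9, 10^27≡3, 10^28≡1. 10^27≡3≢1, so ord ≠ 27. No, the actual order is 28.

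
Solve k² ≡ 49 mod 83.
The square roots of 49 mod 83 are 7 and 76. Verify: 7² = 49 ≡ 49 mod 83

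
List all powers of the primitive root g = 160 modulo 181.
160^1, 160^2, ..., 160^{180} mod 181: [160, 79, 151, 87, 164, 176, 105, 148, 150, 108, 85, 25, 18, 165, 155, 3, 118, 56, 91, 80, 130, 166, 134, 82, 88, 143, 74, 75, 54, 133, 103, 9, 173, 168, 92, 59, 28, 136, 40, 65, 83, 67, 41, 44, 162, 37, 128, 27, 157, 142, 95, 177, 84, 46, 120, 14, 68, 20, 123, 132, 124, 111, 22, 81, 109, 64, 104, 169, 71, 138, 179, 42, 23, 60, 7, 34, 10, 152, 66, 62, 146, 11, 131, 145, 32, 52, 175, 126, 69, 180, 21, 102, 30, 94, 17, 5, 76, 33, 31, 73, 96, 156, 163, 16, 26, 178, 63, 125, 90, 101, 51, 15, 47, 99, 93, 38, 107, 106, 127, 48, 78, 172, 8, 13, 89, 122, 153, 45, 141, 116, 98, 114, 140, 137, 19, 144, 53, 154, 24, 39, 86, 4, 97, 135, 61, 167, 113, 161, 58, 49, 57, 70, 159, 100, 72, 117, 77, 12, 110, 43, 2, 139, 158, 121, 174, 147, 171, 29, 115, 119, 35, 170, 50, 36, 149, 129, 6, 55, 112, 1]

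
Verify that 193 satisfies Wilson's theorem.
(192)! mod 193 = 192. Since this equals -1 mod 193, Wilson confirms 193 is prime.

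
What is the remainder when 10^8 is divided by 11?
By repeated squaring (mod 11): 10^{1}≡10, 10^{2}≡1, 10^{4}≡1, 10^{8}≡1. So 10^{8} ≡ 1 (mod 11)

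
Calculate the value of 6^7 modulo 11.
By repeated squaring mod 11: 6^{1}≡6, 6^{2}≡3, 6^{4}≡9. Then 6^{7} = 6^{4+2+1} ≡ 9 × 3 × 6 ≡ 8 mod 11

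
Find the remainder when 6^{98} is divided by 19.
By Fermat: 6^{18} ≡ 1 (mod 19). 98 = 5×18 + 8. So 6^{98} ≡ 6^{8} ≡ 16 (mod 19)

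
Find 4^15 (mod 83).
By repeated squaring (mod 83): 4^{1}≡4, 4^{2}≡16, 4^{4}≡7, 4^{8}≡49. Then 4^{15} = 4^{8+4+2+1} ≡ 49 × 7 × 16 × 4 ≡ 40 (mod 83)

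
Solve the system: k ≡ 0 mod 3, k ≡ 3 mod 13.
M = 3 × 13 = 39. M₁ = 13, y₁ ≡ 1 mod 3. M₂ = 3, y₂ ≡ 9 mod 13. k = 0×13×1 + 3×3×9 ≡ 3 mod 39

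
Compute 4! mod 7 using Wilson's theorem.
(6)! = (4)! × (5) × (6) ≡ -1 mod 7. So (4)! ≡ -1 × [(6)(5)]^(-1) ≡ 3 mod 7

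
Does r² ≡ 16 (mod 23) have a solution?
By Euler's criterion: 16^{11} ≡ 1 (mod 23). Since this equals 1, 16 is a QR.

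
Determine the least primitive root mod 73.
g = 5. Powers: [5, 25, 52, 41, 59, 3, ...] generates all 72 non-zero residues.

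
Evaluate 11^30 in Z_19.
Using Fermat: 11^{18} ≡ 1 mod 19. 30 ≡ 12 mod 18. So 11^{30} ≡ 11^{12} ≡ 1 mod 19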